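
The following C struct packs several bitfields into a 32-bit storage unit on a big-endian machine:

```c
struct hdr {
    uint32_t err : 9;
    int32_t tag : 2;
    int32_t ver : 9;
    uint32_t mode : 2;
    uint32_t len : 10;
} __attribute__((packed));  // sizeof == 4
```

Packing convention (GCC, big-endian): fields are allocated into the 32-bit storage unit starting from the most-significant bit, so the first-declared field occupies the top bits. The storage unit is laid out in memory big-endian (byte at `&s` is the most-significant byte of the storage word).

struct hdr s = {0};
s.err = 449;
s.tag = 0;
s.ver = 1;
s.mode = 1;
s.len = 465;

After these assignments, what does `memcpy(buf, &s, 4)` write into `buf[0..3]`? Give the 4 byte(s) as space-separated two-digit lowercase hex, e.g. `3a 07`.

e0 80 15 d1

[23+:9] err=449 & 0x1ff = 0x1c1; word=0xe0800000
[21+:2] tag=0 & 0x3 = 0x0; word=0xe0800000
[12+:9] ver=1 & 0x1ff = 0x1; word=0xe0801000
[10+:2] mode=1 & 0x3 = 0x1; word=0xe0801400
[0+:10] len=465 & 0x3ff = 0x1d1; word=0xe08015d1
word = 0xe08015d1 → big-endian bytes:
  [0]=0xe0  [1]=0x80  [2]=0x15  [3]=0xd1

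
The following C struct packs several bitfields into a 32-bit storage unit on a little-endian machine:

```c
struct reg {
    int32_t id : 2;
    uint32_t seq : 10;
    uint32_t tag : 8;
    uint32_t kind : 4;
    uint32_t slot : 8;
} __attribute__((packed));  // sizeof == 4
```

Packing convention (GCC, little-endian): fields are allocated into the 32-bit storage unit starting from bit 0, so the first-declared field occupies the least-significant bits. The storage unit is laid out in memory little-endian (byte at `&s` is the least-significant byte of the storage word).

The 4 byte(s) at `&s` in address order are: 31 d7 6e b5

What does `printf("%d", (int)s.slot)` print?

[0]=0x31 [1]=0xd7 [2]=0x6e [3]=0xb5 (little-endian) → word 0xb56ed731
id [0+:2] = (word>>0) & 0x3 = 1
seq [2+:10] = (word>>2) & 0x3ff = 460
tag [12+:8] = (word>>12) & 0xff = 237
kind [20+:4] = (word>>20) & 0xf = 6
slot [24+:8] = (word>>24) & 0xff = 181  ←

181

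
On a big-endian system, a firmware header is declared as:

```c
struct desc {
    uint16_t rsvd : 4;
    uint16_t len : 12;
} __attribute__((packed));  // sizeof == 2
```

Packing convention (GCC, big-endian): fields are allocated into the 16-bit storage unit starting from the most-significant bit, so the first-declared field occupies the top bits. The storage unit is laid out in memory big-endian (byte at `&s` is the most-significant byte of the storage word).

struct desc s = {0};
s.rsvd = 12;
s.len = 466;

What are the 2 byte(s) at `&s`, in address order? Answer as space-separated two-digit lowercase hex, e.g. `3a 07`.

rsvd (4b) val=12 bits=0xc at bit 12: 0xc000
len (12b) val=466 bits=0x1d2 at bit 0: 0xc1d2
word = 0xc1d2 → big-endian bytes:
  [0]=0xc1  [1]=0xd2

c1 d2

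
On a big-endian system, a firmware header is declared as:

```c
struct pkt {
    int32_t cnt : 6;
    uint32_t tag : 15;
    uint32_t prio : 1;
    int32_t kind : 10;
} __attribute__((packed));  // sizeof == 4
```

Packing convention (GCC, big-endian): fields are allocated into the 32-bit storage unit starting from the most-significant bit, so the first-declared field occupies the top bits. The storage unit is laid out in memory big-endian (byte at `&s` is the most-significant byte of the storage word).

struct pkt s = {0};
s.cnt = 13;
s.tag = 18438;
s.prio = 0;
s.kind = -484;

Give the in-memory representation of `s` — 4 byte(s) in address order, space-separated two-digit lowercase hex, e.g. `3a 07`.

cnt:6 = 13 → 0xd << 26 → word 0x34000000
tag:15 = 18438 → 0x4806 << 11 → word 0x36403000
prio:1 = 0 → 0x0 << 10 → word 0x36403000
kind:10 = -484 → 0x21c << 0 → word 0x3640321c
word = 0x3640321c → big-endian bytes:
  [0]=0x36  [1]=0x40  [2]=0x32  [3]=0x1c

36 40 32 1c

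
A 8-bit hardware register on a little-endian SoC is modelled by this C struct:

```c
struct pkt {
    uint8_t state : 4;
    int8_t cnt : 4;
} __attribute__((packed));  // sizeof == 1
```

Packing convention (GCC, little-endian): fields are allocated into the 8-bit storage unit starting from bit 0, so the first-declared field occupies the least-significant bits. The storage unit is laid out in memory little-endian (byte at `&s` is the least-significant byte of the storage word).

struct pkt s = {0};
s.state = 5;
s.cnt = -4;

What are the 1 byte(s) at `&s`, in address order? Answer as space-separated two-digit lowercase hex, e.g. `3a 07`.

state (4b) val=5 bits=0x5 at bit 0: 0x05
cnt (4b) val=-4 bits=0xc at bit 4: 0xc5
word = 0xc5 → little-endian bytes:
  [0]=0xc5

c5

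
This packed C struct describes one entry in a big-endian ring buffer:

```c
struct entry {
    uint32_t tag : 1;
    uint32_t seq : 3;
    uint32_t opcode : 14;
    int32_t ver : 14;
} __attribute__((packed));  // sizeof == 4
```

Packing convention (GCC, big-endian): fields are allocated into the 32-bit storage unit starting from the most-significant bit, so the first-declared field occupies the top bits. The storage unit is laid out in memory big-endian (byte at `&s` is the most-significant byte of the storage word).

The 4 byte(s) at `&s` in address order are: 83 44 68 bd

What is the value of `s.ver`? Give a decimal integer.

-5955

[0]=0x83 [1]=0x44 [2]=0x68 [3]=0xbd (big-endian) → word 0x834468bd
tag:1 @ bit 31 → (0x834468bd>>31)&0x1 = 0x1
seq:3 @ bit 28 → (0x834468bd>>28)&0x7 = 0x0
opcode:14 @ bit 14 → (0x834468bd>>14)&0x3fff = 0xd11
ver:14 @ bit 0 → (0x834468bd>>0)&0x3fff = 0x28bd  ←
ver signed 14b, MSB=1: 10429 - 16384 = -5955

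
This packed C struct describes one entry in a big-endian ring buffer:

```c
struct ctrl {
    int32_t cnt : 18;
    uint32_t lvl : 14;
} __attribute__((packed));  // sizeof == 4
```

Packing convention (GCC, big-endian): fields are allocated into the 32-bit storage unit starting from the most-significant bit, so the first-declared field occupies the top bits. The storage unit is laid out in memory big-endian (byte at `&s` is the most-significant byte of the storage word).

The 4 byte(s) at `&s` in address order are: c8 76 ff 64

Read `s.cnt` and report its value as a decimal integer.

-56869

[0]=0xc8 [1]=0x76 [2]=0xff [3]=0x64 (big-endian) → word 0xc876ff64
cnt:18 @ bit 14 → (0xc876ff64>>14)&0x3ffff = 0x321db  ←
lvl:14 @ bit 0 → (0xc876ff64>>0)&0x3fff = 0x3f64
cnt signed 18b, MSB=1: 205275 - 262144 = -56869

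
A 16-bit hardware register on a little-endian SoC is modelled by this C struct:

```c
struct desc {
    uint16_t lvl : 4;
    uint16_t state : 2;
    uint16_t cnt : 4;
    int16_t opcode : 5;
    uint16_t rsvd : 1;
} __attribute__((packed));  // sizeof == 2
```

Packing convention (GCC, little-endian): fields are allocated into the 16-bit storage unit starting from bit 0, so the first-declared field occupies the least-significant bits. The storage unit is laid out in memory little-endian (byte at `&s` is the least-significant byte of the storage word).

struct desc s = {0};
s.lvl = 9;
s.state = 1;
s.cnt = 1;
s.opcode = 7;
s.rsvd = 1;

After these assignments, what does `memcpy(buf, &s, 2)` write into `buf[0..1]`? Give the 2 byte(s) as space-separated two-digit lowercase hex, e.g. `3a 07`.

59 9c

[0+:4] lvl=9 & 0xf = 0x9; word=0x0009
[4+:2] state=1 & 0x3 = 0x1; word=0x0019
[6+:4] cnt=1 & 0xf = 0x1; word=0x0059
[10+:5] opcode=7 & 0x1f = 0x7; word=0x1c59
[15+:1] rsvd=1 & 0x1 = 0x1; word=0x9c59
word = 0x9c59 → little-endian bytes:
  [0]=0x59  [1]=0x9c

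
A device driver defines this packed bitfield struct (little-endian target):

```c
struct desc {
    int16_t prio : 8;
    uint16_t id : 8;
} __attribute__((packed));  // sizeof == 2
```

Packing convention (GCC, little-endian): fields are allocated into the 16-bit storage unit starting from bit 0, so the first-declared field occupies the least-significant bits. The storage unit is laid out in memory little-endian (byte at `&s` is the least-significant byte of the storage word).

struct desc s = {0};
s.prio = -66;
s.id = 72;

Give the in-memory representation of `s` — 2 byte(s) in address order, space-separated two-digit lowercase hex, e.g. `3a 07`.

prio:8 = -66 → 0xbe << 0 → word 0x00be
id:8 = 72 → 0x48 << 8 → word 0x48be
word = 0x48be → little-endian bytes:
  [0]=0xbe  [1]=0x48

be 48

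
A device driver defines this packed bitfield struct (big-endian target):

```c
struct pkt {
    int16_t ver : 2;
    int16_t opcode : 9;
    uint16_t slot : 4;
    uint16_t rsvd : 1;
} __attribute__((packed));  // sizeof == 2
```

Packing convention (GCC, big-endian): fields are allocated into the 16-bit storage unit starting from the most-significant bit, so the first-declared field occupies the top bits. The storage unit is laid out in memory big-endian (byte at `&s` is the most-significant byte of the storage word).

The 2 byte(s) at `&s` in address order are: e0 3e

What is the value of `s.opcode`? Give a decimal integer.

-255

[0]=0xe0 [1]=0x3e (big-endian) → word 0xe03e
ver:2 @ bit 14 → (0xe03e>>14)&0x3 = 0x3
opcode:9 @ bit 5 → (0xe03e>>5)&0x1ff = 0x101  ←
slot:4 @ bit 1 → (0xe03e>>1)&0xf = 0xf
rsvd:1 @ bit 0 → (0xe03e>>0)&0x1 = 0x0
opcode signed 9b, MSB=1: 257 - 512 = -255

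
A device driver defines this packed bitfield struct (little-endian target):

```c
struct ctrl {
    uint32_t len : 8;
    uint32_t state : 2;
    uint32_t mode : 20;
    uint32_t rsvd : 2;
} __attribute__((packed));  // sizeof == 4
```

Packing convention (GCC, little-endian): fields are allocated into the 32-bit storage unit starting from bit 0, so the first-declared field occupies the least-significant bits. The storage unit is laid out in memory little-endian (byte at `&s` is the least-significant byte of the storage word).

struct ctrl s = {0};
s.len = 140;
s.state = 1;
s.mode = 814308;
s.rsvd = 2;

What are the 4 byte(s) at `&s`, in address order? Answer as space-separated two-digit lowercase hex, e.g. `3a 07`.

8c 91 b3 b1

[0+:8] len=140 & 0xff = 0x8c; word=0x0000008c
[8+:2] state=1 & 0x3 = 0x1; word=0x0000018c
[10+:20] mode=814308 & 0xfffff = 0xc6ce4; word=0x31b3918c
[30+:2] rsvd=2 & 0x3 = 0x2; word=0xb1b3918c
word = 0xb1b3918c → little-endian bytes:
  [0]=0x8c  [1]=0x91  [2]=0xb3  [3]=0xb1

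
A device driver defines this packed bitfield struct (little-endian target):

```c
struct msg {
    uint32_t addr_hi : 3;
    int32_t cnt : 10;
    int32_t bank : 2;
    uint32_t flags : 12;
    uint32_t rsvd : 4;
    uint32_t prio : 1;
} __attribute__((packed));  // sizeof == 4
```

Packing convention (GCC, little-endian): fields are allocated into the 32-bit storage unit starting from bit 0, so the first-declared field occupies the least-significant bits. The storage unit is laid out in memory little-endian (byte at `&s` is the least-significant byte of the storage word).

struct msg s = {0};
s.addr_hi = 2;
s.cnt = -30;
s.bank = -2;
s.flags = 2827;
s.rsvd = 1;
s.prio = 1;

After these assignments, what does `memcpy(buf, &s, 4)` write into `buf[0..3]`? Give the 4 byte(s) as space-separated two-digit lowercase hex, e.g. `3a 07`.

[0+:3] addr_hi=2 & 0x7 = 0x2; word=0x00000002
[3+:10] cnt=-30 & 0x3ff = 0x3e2; word=0x00001f12
[13+:2] bank=-2 & 0x3 = 0x2; word=0x00005f12
[15+:12] flags=2827 & 0xfff = 0xb0b; word=0x0585df12
[27+:4] rsvd=1 & 0xf = 0x1; word=0x0d85df12
[31+:1] prio=1 & 0x1 = 0x1; word=0x8d85df12
word = 0x8d85df12 → little-endian bytes:
  [0]=0x12  [1]=0xdf  [2]=0x85  [3]=0x8d

12 df 85 8d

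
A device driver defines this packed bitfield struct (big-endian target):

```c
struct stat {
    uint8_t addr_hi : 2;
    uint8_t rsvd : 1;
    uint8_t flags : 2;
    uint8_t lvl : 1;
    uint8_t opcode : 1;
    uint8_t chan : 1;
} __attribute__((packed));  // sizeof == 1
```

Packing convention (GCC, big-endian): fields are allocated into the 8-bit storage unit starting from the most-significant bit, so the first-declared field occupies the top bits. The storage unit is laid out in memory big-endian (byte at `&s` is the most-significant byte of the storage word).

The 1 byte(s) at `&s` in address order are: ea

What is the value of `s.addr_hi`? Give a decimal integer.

[0]=0xea (big-endian) → word 0xea
addr_hi:2 @ bit 6 → (0xea>>6)&0x3 = 0x3  ←
rsvd:1 @ bit 5 → (0xea>>5)&0x1 = 0x1
flags:2 @ bit 3 → (0xea>>3)&0x3 = 0x1
lvl:1 @ bit 2 → (0xea>>2)&0x1 = 0x0
opcode:1 @ bit 1 → (0xea>>1)&0x1 = 0x1
chan:1 @ bit 0 → (0xea>>0)&0x1 = 0x0

3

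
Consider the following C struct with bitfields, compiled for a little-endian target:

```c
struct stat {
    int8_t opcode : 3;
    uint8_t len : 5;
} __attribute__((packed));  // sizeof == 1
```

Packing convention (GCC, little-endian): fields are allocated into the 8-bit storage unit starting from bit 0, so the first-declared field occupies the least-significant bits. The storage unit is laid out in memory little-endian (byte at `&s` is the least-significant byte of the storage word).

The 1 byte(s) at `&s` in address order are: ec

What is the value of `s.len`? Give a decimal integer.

[0]=0xec (little-endian) → word 0xec
opcode:3 @ bit 0 → (0xec>>0)&0x7 = 0x4
len:5 @ bit 3 → (0xec>>3)&0x1f = 0x1d  ←

29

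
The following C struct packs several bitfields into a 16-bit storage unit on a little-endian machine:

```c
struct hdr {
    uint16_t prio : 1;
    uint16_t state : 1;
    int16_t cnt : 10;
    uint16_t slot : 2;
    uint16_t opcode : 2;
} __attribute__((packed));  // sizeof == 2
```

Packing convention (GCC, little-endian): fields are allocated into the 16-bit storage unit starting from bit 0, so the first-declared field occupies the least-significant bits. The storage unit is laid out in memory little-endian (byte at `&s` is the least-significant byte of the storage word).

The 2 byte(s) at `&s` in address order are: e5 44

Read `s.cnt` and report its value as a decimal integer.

[0]=0xe5 [1]=0x44 (little-endian) → word 0x44e5
prio [0+:1] = (word>>0) & 0x1 = 1
state [1+:1] = (word>>1) & 0x1 = 0
cnt [2+:10] = (word>>2) & 0x3ff = 313  ←
slot [12+:2] = (word>>12) & 0x3 = 0
opcode [14+:2] = (word>>14) & 0x3 = 1
cnt signed 10b, MSB=0: value = 313

313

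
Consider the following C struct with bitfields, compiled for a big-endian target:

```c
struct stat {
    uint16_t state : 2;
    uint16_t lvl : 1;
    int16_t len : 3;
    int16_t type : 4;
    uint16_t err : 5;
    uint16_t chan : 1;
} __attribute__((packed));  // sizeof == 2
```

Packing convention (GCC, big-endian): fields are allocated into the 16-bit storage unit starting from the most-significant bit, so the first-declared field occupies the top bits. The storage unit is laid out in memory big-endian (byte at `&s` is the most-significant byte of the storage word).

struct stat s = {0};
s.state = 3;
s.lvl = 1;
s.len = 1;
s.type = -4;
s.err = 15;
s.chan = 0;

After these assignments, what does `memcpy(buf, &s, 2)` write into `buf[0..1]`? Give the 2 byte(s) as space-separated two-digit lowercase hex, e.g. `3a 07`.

state (2b) val=3 bits=0x3 at bit 14: 0xc000
lvl (1b) val=1 bits=0x1 at bit 13: 0xe000
len (3b) val=1 bits=0x1 at bit 10: 0xe400
type (4b) val=-4 bits=0xc at bit 6: 0xe700
err (5b) val=15 bits=0xf at bit 1: 0xe71e
chan (1b) val=0 bits=0x0 at bit 0: 0xe71e
word = 0xe71e → big-endian bytes:
  [0]=0xe7  [1]=0x1e

e7 1e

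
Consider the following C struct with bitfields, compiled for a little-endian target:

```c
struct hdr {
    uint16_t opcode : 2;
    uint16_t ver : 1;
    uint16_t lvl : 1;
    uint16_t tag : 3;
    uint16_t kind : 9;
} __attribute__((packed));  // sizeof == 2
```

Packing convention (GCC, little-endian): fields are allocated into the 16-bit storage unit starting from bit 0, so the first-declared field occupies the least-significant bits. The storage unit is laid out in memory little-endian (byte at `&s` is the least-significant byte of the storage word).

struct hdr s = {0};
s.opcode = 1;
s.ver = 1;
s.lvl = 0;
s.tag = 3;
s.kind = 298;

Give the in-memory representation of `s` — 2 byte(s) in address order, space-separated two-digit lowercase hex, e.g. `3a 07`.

35 95

opcode (2b) val=1 bits=0x1 at bit 0: 0x0001
ver (1b) val=1 bits=0x1 at bit 2: 0x0005
lvl (1b) val=0 bits=0x0 at bit 3: 0x0005
tag (3b) val=3 bits=0x3 at bit 4: 0x0035
kind (9b) val=298 bits=0x12a at bit 7: 0x9535
word = 0x9535 → little-endian bytes:
  [0]=0x35  [1]=0x95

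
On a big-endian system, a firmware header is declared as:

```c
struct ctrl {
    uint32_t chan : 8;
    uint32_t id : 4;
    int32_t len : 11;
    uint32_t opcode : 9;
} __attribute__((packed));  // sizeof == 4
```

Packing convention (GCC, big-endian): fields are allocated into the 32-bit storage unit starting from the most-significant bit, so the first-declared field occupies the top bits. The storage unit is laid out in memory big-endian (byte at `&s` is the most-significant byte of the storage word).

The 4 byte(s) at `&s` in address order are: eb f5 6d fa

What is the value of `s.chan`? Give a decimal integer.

235

[0]=0xeb [1]=0xf5 [2]=0x6d [3]=0xfa (big-endian) → word 0xebf56dfa
chan [24+:8] = (word>>24) & 0xff = 235  ←
id [20+:4] = (word>>20) & 0xf = 15
len [9+:11] = (word>>9) & 0x7ff = 694
opcode [0+:9] = (word>>0) & 0x1ff = 506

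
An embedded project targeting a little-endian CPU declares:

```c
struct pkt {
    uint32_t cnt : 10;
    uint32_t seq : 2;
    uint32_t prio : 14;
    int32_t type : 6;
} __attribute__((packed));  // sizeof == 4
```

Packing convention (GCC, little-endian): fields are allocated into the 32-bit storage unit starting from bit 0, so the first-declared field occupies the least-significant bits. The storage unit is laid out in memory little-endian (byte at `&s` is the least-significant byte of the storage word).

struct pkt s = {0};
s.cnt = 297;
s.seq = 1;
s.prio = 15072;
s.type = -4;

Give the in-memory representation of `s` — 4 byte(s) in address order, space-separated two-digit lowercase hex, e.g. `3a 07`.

cnt:10 = 297 → 0x129 << 0 → word 0x00000129
seq:2 = 1 → 0x1 << 10 → word 0x00000529
prio:14 = 15072 → 0x3ae0 << 12 → word 0x03ae0529
type:6 = -4 → 0x3c << 26 → word 0xf3ae0529
word = 0xf3ae0529 → little-endian bytes:
  [0]=0x29  [1]=0x05  [2]=0xae  [3]=0xf3

29 05 ae f3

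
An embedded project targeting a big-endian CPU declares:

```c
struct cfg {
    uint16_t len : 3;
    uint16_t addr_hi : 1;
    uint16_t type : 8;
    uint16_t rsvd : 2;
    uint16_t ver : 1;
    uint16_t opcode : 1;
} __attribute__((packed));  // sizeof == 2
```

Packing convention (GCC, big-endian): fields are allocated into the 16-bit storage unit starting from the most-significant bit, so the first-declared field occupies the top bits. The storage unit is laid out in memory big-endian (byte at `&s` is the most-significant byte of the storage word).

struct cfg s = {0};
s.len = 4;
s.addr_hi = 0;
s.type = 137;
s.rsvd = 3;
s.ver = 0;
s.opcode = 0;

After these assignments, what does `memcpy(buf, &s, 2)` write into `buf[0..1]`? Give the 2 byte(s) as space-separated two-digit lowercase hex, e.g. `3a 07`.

len (3b) val=4 bits=0x4 at bit 13: 0x8000
addr_hi (1b) val=0 bits=0x0 at bit 12: 0x8000
type (8b) val=137 bits=0x89 at bit 4: 0x8890
rsvd (2b) val=3 bits=0x3 at bit 2: 0x889c
ver (1b) val=0 bits=0x0 at bit 1: 0x889c
opcode (1b) val=0 bits=0x0 at bit 0: 0x889c
word = 0x889c → big-endian bytes:
  [0]=0x88  [1]=0x9c

88 9c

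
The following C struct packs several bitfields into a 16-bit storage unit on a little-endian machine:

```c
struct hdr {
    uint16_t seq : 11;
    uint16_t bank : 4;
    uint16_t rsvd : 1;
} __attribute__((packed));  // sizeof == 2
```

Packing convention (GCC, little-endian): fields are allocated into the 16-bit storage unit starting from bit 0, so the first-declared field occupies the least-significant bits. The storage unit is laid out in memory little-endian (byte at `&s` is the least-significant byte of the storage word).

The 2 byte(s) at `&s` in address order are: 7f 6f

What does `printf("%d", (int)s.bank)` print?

[0]=0x7f [1]=0x6f (little-endian) → word 0x6f7f
seq:11 @ bit 0 → (0x6f7f>>0)&0x7ff = 0x77f
bank:4 @ bit 11 → (0x6f7f>>11)&0xf = 0xd  ←
rsvd:1 @ bit 15 → (0x6f7f>>15)&0x1 = 0x0

13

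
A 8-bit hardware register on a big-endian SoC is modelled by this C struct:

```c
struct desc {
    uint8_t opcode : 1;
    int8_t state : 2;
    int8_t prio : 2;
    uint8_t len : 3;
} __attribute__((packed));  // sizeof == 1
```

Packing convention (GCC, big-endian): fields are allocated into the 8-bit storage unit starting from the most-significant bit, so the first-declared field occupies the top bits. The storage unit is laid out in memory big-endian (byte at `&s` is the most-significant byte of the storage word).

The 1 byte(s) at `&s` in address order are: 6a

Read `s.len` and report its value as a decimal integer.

2

[0]=0x6a (big-endian) → word 0x6a
opcode [7+:1] = (word>>7) & 0x1 = 0
state [5+:2] = (word>>5) & 0x3 = 3
prio [3+:2] = (word>>3) & 0x3 = 1
len [0+:3] = (word>>0) & 0x7 = 2  ←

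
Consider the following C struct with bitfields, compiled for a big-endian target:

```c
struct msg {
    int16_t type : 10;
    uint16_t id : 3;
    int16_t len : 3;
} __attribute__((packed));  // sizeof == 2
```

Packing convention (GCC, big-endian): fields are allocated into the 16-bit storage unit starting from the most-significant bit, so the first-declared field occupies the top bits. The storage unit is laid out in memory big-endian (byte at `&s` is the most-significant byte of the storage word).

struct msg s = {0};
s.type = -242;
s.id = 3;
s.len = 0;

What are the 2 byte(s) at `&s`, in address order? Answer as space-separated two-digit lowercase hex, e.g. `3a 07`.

c3 98

type (10b) val=-242 bits=0x30e at bit 6: 0xc380
id (3b) val=3 bits=0x3 at bit 3: 0xc398
len (3b) val=0 bits=0x0 at bit 0: 0xc398
word = 0xc398 → big-endian bytes:
  [0]=0xc3  [1]=0x98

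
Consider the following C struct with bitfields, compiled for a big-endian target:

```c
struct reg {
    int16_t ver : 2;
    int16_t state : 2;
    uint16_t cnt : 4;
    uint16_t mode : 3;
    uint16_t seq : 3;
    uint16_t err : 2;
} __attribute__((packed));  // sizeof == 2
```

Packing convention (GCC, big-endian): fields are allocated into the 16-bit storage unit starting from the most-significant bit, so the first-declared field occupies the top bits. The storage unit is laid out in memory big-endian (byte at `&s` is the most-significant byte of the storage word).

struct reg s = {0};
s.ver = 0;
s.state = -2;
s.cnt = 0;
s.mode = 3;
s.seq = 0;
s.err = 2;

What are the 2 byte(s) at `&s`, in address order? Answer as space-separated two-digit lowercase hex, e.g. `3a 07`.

20 62

ver:2 = 0 → 0x0 << 14 → word 0x0000
state:2 = -2 → 0x2 << 12 → word 0x2000
cnt:4 = 0 → 0x0 << 8 → word 0x2000
mode:3 = 3 → 0x3 << 5 → word 0x2060
seq:3 = 0 → 0x0 << 2 → word 0x2060
err:2 = 2 → 0x2 << 0 → word 0x2062
word = 0x2062 → big-endian bytes:
  [0]=0x20  [1]=0x62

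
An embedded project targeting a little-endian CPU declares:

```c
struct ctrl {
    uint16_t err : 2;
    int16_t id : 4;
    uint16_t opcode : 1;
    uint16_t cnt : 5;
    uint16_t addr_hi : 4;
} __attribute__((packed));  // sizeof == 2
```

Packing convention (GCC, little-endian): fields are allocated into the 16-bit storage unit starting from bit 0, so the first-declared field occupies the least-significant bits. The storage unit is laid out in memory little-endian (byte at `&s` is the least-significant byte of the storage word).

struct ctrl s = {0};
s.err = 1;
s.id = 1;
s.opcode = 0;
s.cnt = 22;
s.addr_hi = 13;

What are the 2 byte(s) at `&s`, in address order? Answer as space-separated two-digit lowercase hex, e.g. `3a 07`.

[0+:2] err=1 & 0x3 = 0x1; word=0x0001
[2+:4] id=1 & 0xf = 0x1; word=0x0005
[6+:1] opcode=0 & 0x1 = 0x0; word=0x0005
[7+:5] cnt=22 & 0x1f = 0x16; word=0x0b05
[12+:4] addr_hi=13 & 0xf = 0xd; word=0xdb05
word = 0xdb05 → little-endian bytes:
  [0]=0x05  [1]=0xdb

05 db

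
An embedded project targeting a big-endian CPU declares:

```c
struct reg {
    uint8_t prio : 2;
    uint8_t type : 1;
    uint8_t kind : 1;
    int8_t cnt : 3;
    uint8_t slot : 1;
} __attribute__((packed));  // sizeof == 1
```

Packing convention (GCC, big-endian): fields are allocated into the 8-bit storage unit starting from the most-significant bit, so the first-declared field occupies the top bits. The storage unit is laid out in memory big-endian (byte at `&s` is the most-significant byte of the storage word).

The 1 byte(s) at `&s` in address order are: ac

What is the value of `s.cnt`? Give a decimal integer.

[0]=0xac (big-endian) → word 0xac
prio [6+:2] = (word>>6) & 0x3 = 2
type [5+:1] = (word>>5) & 0x1 = 1
kind [4+:1] = (word>>4) & 0x1 = 0
cnt [1+:3] = (word>>1) & 0x7 = 6  ←
slot [0+:1] = (word>>0) & 0x1 = 0
cnt signed 3b, MSB=1: 6 - 8 = -2

-2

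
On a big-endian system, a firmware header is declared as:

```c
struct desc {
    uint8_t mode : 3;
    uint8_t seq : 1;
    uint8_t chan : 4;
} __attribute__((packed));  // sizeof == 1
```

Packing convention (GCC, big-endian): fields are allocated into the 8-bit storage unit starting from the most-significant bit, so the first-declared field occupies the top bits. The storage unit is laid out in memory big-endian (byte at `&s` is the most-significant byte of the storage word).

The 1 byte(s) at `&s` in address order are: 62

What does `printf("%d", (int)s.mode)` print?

3

[0]=0x62 (big-endian) → word 0x62
mode [5+:3] = (word>>5) & 0x7 = 3  ←
seq [4+:1] = (word>>4) & 0x1 = 0
chan [0+:4] = (word>>0) & 0xf = 2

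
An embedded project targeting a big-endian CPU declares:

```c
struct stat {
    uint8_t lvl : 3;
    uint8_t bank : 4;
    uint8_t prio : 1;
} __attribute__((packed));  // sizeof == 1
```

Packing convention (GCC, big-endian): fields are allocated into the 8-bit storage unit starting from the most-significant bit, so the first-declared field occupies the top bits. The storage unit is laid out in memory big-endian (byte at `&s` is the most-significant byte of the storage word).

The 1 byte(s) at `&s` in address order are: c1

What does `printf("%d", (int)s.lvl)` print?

6

[0]=0xc1 (big-endian) → word 0xc1
lvl [5+:3] = (word>>5) & 0x7 = 6  ←
bank [1+:4] = (word>>1) & 0xf = 0
prio [0+:1] = (word>>0) & 0x1 = 1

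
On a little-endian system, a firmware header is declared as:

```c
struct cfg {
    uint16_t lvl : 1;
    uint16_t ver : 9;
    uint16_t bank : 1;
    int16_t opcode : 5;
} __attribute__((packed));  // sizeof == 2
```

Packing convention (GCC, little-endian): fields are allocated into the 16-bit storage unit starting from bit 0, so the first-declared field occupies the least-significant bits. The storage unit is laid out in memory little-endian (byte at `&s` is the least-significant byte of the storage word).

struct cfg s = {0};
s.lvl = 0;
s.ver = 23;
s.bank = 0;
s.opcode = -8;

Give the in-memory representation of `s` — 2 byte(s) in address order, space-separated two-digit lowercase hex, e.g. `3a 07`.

2e c0

[0+:1] lvl=0 & 0x1 = 0x0; word=0x0000
[1+:9] ver=23 & 0x1ff = 0x17; word=0x002e
[10+:1] bank=0 & 0x1 = 0x0; word=0x002e
[11+:5] opcode=-8 & 0x1f = 0x18; word=0xc02e
word = 0xc02e → little-endian bytes:
  [0]=0x2e  [1]=0xc0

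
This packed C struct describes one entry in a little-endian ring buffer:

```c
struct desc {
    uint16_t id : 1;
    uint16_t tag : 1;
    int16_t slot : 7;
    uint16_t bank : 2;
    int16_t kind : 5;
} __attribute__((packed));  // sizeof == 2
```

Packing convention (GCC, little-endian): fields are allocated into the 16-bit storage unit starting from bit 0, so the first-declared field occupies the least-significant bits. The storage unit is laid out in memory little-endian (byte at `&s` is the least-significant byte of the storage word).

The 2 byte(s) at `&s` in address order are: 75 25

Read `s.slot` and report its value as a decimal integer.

[0]=0x75 [1]=0x25 (little-endian) → word 0x2575
id [0+:1] = (word>>0) & 0x1 = 1
tag [1+:1] = (word>>1) & 0x1 = 0
slot [2+:7] = (word>>2) & 0x7f = 93  ←
bank [9+:2] = (word>>9) & 0x3 = 2
kind [11+:5] = (word>>11) & 0x1f = 4
slot signed 7b, MSB=1: 93 - 128 = -35

-35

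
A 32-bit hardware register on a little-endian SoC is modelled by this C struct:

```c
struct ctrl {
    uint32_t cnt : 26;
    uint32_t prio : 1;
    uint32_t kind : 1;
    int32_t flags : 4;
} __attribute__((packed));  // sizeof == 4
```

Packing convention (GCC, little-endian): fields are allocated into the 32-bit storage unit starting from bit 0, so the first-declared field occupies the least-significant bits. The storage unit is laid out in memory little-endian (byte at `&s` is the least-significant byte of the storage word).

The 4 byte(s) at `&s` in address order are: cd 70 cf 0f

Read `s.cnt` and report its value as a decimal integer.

63926477

[0]=0xcd [1]=0x70 [2]=0xcf [3]=0x0f (little-endian) → word 0x0fcf70cd
cnt:26 @ bit 0 → (0x0fcf70cd>>0)&0x3ffffff = 0x3cf70cd  ←
prio:1 @ bit 26 → (0x0fcf70cd>>26)&0x1 = 0x1
kind:1 @ bit 27 → (0x0fcf70cd>>27)&0x1 = 0x1
flags:4 @ bit 28 → (0x0fcf70cd>>28)&0xf = 0x0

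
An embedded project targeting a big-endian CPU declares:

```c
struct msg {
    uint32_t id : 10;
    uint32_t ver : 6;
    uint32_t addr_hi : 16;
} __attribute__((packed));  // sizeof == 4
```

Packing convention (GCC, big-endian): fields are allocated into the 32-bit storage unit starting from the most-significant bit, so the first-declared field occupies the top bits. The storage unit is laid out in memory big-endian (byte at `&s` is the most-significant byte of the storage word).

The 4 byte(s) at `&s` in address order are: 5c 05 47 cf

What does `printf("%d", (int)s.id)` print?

368

[0]=0x5c [1]=0x05 [2]=0x47 [3]=0xcf (big-endian) → word 0x5c0547cf
id:10 @ bit 22 → (0x5c0547cf>>22)&0x3ff = 0x170  ←
ver:6 @ bit 16 → (0x5c0547cf>>16)&0x3f = 0x5
addr_hi:16 @ bit 0 → (0x5c0547cf>>0)&0xffff = 0x47cf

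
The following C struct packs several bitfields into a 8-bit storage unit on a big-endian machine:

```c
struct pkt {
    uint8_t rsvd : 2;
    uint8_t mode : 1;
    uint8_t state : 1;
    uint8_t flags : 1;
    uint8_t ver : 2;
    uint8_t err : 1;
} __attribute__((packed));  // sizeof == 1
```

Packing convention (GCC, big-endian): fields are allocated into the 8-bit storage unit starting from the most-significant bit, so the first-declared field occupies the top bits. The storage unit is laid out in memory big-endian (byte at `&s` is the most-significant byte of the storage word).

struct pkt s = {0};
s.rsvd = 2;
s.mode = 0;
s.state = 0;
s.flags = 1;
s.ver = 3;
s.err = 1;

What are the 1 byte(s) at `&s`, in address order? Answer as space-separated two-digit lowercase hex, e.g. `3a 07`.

[6+:2] rsvd=2 & 0x3 = 0x2; word=0x80
[5+:1] mode=0 & 0x1 = 0x0; word=0x80
[4+:1] state=0 & 0x1 = 0x0; word=0x80
[3+:1] flags=1 & 0x1 = 0x1; word=0x88
[1+:2] ver=3 & 0x3 = 0x3; word=0x8e
[0+:1] err=1 & 0x1 = 0x1; word=0x8f
word = 0x8f → big-endian bytes:
  [0]=0x8f

8f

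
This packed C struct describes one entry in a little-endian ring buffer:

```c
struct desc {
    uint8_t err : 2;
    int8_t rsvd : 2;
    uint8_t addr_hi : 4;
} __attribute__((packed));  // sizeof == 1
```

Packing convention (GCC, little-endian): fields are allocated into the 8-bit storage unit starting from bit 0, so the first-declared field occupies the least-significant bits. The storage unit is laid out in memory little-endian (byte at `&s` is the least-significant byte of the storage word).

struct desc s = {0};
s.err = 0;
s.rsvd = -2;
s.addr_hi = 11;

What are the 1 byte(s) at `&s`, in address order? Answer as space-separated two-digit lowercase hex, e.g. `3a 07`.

b8

err:2 = 0 → 0x0 << 0 → word 0x00
rsvd:2 = -2 → 0x2 << 2 → word 0x08
addr_hi:4 = 11 → 0xb << 4 → word 0xb8
word = 0xb8 → little-endian bytes:
  [0]=0xb8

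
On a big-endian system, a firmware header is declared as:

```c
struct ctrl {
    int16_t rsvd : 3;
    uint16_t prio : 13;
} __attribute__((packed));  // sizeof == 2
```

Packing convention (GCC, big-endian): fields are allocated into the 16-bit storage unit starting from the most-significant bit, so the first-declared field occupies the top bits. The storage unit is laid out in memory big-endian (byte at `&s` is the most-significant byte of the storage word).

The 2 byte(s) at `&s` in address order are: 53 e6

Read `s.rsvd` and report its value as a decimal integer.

2

[0]=0x53 [1]=0xe6 (big-endian) → word 0x53e6
rsvd:3 @ bit 13 → (0x53e6>>13)&0x7 = 0x2  ←
prio:13 @ bit 0 → (0x53e6>>0)&0x1fff = 0x13e6
rsvd signed 3b, MSB=0: value = 2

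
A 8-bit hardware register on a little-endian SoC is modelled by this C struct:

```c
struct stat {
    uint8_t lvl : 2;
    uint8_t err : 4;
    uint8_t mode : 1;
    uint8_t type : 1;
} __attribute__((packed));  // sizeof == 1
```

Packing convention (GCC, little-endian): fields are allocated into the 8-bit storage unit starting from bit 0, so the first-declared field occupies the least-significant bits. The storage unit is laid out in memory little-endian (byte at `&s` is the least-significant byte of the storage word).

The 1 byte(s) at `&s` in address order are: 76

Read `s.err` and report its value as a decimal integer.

[0]=0x76 (little-endian) → word 0x76
lvl [0+:2] = (word>>0) & 0x3 = 2
err [2+:4] = (word>>2) & 0xf = 13  ←
mode [6+:1] = (word>>6) & 0x1 = 1
type [7+:1] = (word>>7) & 0x1 = 0

13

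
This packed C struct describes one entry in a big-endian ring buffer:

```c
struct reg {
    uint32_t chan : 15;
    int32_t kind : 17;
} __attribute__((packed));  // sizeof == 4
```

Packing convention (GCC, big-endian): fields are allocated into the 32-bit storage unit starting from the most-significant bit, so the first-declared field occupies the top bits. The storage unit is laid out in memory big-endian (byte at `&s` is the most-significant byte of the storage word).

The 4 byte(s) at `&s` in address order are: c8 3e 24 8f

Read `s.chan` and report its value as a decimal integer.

[0]=0xc8 [1]=0x3e [2]=0x24 [3]=0x8f (big-endian) → word 0xc83e248f
chan [17+:15] = (word>>17) & 0x7fff = 25631  ←
kind [0+:17] = (word>>0) & 0x1ffff = 9359

25631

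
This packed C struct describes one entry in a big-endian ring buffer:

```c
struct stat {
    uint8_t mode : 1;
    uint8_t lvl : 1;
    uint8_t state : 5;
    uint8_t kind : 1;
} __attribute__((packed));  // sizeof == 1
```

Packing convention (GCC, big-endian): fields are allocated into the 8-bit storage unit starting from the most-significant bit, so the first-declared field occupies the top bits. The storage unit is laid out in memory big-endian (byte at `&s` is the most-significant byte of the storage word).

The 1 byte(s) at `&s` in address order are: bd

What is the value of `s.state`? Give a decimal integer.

30

[0]=0xbd (big-endian) → word 0xbd
mode [7+:1] = (word>>7) & 0x1 = 1
lvl [6+:1] = (word>>6) & 0x1 = 0
state [1+:5] = (word>>1) & 0x1f = 30  ←
kind [0+:1] = (word>>0) & 0x1 = 1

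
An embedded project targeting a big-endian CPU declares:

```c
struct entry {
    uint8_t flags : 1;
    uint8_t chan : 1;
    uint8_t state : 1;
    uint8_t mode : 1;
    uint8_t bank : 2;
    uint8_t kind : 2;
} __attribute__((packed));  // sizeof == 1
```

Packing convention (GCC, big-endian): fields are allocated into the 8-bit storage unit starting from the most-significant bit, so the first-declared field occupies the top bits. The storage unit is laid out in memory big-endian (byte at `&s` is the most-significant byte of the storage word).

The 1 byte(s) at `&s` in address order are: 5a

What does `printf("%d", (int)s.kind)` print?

[0]=0x5a (big-endian) → word 0x5a
flags [7+:1] = (word>>7) & 0x1 = 0
chan [6+:1] = (word>>6) & 0x1 = 1
state [5+:1] = (word>>5) & 0x1 = 0
mode [4+:1] = (word>>4) & 0x1 = 1
bank [2+:2] = (word>>2) & 0x3 = 2
kind [0+:2] = (word>>0) & 0x3 = 2  ←

2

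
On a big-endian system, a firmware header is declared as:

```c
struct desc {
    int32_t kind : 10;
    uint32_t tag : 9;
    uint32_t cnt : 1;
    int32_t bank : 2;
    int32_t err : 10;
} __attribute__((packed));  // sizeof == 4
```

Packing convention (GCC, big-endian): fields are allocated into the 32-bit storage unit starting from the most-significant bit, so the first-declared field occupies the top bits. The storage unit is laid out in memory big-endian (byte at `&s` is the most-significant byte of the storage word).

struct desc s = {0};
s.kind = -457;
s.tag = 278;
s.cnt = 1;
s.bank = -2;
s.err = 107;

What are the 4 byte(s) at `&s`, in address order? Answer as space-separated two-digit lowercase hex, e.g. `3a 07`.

8d e2 d8 6b

[22+:10] kind=-457 & 0x3ff = 0x237; word=0x8dc00000
[13+:9] tag=278 & 0x1ff = 0x116; word=0x8de2c000
[12+:1] cnt=1 & 0x1 = 0x1; word=0x8de2d000
[10+:2] bank=-2 & 0x3 = 0x2; word=0x8de2d800
[0+:10] err=107 & 0x3ff = 0x6b; word=0x8de2d86b
word = 0x8de2d86b → big-endian bytes:
  [0]=0x8d  [1]=0xe2  [2]=0xd8  [3]=0x6b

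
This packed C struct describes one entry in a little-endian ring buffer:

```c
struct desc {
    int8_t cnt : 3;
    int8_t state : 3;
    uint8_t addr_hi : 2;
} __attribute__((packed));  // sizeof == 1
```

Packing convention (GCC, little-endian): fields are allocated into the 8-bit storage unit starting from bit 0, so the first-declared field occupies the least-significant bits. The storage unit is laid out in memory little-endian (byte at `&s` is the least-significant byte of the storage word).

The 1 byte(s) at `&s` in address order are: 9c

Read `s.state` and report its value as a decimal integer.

3

[0]=0x9c (little-endian) → word 0x9c
cnt [0+:3] = (word>>0) & 0x7 = 4
state [3+:3] = (word>>3) & 0x7 = 3  ←
addr_hi [6+:2] = (word>>6) & 0x3 = 2
state signed 3b, MSB=0: value = 3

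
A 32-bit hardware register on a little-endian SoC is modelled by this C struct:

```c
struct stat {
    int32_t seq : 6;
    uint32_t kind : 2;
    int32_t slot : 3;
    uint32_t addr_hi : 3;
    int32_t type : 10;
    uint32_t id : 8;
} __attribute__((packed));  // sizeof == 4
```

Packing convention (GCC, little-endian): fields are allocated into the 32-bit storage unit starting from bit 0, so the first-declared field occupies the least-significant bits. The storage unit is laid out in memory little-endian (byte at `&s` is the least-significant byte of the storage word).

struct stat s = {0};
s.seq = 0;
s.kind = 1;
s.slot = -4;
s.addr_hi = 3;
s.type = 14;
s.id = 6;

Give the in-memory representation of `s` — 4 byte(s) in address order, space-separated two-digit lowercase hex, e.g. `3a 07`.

40 9c 03 06

seq (6b) val=0 bits=0x0 at bit 0: 0x00000000
kind (2b) val=1 bits=0x1 at bit 6: 0x00000040
slot (3b) val=-4 bits=0x4 at bit 8: 0x00000440
addr_hi (3b) val=3 bits=0x3 at bit 11: 0x00001c40
type (10b) val=14 bits=0xe at bit 14: 0x00039c40
id (8b) val=6 bits=0x6 at bit 24: 0x06039c40
word = 0x06039c40 → little-endian bytes:
  [0]=0x40  [1]=0x9c  [2]=0x03  [3]=0x06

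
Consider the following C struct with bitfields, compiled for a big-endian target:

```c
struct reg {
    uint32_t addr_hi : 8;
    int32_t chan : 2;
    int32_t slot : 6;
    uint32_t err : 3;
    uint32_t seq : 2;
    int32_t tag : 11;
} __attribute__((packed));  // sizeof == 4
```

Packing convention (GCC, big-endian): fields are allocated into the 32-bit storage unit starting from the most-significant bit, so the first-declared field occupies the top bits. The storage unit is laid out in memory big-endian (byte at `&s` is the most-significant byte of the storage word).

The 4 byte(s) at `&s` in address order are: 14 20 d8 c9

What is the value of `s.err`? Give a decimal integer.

[0]=0x14 [1]=0x20 [2]=0xd8 [3]=0xc9 (big-endian) → word 0x1420d8c9
addr_hi:8 @ bit 24 → (0x1420d8c9>>24)&0xff = 0x14
chan:2 @ bit 22 → (0x1420d8c9>>22)&0x3 = 0x0
slot:6 @ bit 16 → (0x1420d8c9>>16)&0x3f = 0x20
err:3 @ bit 13 → (0x1420d8c9>>13)&0x7 = 0x6  ←
seq:2 @ bit 11 → (0x1420d8c9>>11)&0x3 = 0x3
tag:11 @ bit 0 → (0x1420d8c9>>0)&0x7ff = 0xc9

6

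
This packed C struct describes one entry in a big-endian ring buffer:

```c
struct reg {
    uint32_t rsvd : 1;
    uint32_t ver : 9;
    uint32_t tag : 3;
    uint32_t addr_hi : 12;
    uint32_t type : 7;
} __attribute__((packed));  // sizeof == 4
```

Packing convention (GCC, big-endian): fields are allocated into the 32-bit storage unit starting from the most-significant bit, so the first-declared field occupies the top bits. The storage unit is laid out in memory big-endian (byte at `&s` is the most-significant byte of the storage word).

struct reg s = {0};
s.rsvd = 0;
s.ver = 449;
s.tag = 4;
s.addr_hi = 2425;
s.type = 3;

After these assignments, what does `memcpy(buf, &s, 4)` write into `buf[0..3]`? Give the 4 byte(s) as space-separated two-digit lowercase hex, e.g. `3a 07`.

70 64 bc 83

rsvd (1b) val=0 bits=0x0 at bit 31: 0x00000000
ver (9b) val=449 bits=0x1c1 at bit 22: 0x70400000
tag (3b) val=4 bits=0x4 at bit 19: 0x70600000
addr_hi (12b) val=2425 bits=0x979 at bit 7: 0x7064bc80
type (7b) val=3 bits=0x3 at bit 0: 0x7064bc83
word = 0x7064bc83 → big-endian bytes:
  [0]=0x70  [1]=0x64  [2]=0xbc  [3]=0x83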